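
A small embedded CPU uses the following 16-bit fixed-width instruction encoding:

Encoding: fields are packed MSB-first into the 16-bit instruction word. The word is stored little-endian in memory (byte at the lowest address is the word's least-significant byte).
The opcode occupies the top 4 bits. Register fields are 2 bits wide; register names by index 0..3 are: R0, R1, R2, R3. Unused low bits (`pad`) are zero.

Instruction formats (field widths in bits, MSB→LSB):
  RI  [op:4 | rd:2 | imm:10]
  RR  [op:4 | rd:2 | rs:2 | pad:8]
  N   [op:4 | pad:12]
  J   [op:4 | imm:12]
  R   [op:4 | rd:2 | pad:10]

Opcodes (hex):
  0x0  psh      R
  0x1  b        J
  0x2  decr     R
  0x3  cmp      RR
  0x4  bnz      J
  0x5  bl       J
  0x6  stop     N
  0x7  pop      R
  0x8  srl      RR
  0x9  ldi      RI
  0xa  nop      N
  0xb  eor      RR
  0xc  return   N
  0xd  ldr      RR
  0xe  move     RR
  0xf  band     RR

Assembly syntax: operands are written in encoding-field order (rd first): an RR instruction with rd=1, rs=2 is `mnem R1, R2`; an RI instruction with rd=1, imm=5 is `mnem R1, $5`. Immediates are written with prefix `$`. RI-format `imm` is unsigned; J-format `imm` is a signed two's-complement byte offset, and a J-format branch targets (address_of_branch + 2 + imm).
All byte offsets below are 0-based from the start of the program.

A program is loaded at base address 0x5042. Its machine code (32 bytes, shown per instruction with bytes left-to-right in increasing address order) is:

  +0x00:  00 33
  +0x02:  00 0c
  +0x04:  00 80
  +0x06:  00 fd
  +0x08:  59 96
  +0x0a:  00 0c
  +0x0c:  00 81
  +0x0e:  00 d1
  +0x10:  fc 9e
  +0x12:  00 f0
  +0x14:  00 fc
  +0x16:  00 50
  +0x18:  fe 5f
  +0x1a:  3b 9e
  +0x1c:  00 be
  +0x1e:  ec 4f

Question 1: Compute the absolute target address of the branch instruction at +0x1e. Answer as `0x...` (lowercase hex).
0x504e

+0x1e: ec 4f ⇒ word 0x4fec (little)
  top 4b → 0x4 → bnz [J]
  imm@[11:0]=0xfec (s12→-20) ⇒ $-20
  target = base 0x5042 + off 0x1e + 2 + imm -20 = 0x504e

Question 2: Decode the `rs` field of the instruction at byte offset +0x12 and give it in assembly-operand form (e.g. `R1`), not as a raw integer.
R0

[12] 00 f0 → 0xf000
  op=0xf000>>12=0xf ⇒ band (RR)
  rd@[11:10]=0x0 ⇒ R0
  rs@[9:8]=0x0 ⇒ R0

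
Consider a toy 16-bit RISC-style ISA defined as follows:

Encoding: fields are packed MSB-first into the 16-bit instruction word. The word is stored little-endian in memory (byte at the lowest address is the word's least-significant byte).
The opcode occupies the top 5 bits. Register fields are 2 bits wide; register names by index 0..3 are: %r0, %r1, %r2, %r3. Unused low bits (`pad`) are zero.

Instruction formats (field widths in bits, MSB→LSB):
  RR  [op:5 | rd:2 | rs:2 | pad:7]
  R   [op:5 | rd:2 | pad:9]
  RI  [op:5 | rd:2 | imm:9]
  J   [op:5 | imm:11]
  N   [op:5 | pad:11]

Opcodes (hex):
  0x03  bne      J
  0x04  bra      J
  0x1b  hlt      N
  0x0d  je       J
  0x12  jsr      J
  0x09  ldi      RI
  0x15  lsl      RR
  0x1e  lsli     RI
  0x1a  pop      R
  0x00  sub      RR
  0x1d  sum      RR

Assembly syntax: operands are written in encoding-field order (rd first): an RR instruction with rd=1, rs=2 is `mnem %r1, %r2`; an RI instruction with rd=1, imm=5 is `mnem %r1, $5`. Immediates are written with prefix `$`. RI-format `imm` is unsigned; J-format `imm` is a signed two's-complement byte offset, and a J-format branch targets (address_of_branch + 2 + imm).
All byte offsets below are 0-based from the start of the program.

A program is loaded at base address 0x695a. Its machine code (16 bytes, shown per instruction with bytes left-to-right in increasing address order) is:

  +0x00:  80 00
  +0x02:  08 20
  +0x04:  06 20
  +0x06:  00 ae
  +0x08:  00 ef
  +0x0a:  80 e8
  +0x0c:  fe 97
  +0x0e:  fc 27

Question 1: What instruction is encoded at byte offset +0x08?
[08] 00 ef → 0xef00
  opcode bits[15:11]=0x1d: sum/RR
  [10:9] rd=3 = %r3
  [8:7] rs=2 = %r2

sum %r3, %r2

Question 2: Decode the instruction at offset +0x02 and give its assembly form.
bra $8

+0x02: 08 20 ⇒ word 0x2008 (little)
  op=0x2008>>11=0x4 ⇒ bra (J)
  imm@[10:0]=0x8 ⇒ $8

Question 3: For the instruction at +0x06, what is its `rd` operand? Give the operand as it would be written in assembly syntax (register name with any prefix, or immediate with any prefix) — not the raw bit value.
%r3

[06] 00 ae → 0xae00
  top 5b → 0x15 → lsl [RR]
  rd@[10:9]=0x3 ⇒ %r3
  rs@[8:7]=0x0 ⇒ %r0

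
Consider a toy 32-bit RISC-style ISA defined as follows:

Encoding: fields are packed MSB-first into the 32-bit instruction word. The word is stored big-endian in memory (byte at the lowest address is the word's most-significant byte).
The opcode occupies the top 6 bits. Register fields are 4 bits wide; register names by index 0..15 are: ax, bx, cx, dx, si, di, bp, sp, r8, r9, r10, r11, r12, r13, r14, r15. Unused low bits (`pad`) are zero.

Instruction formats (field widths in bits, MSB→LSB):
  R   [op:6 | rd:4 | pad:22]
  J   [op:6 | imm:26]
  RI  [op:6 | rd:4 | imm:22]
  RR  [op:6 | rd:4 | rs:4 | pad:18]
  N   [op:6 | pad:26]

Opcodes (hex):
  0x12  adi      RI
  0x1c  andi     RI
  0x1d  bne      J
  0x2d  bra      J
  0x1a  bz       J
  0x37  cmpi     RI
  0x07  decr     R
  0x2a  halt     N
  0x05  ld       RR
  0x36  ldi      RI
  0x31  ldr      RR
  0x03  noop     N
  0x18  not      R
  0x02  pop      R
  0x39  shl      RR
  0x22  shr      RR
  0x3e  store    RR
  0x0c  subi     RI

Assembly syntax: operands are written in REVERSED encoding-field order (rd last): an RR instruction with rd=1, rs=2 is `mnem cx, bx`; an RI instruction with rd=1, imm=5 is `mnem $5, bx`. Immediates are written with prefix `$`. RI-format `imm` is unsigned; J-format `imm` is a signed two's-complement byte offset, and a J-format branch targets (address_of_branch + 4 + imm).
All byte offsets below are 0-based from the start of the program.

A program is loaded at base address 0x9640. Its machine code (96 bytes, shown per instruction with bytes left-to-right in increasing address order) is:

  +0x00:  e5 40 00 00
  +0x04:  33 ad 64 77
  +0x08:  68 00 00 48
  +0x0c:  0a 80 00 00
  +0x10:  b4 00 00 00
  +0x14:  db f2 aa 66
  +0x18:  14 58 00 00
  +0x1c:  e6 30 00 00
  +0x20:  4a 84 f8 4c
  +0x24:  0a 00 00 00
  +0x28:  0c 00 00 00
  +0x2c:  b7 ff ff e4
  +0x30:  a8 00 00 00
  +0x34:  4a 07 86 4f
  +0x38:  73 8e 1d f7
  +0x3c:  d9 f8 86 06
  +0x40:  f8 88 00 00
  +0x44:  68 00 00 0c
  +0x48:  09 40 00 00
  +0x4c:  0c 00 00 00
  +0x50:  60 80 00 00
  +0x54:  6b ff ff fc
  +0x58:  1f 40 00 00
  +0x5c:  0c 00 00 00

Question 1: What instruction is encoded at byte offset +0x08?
bz $72

+0x08: 68 00 00 48 ⇒ word 0x68000048 (big)
  op=0x68000048>>26=0x1a ⇒ bz (J)
  [25:0] imm=72 = $72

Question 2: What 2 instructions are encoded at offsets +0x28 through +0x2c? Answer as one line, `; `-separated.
noop; bra $-28

[28] 0c 00 00 00 → 0x0c000000
  opcode bits[31:26]=0x3: noop/N
[2c] b7 ff ff e4 → 0xb7ffffe4
  opcode bits[31:26]=0x2d: bra/J
  imm@[25:0]=0x3ffffe4 (s26→-28) ⇒ $-28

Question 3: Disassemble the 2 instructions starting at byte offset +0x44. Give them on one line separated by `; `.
off 0x44: read 68 00 00 0c as big → 0x6800000c
  op=0x6800000c>>26=0x1a ⇒ bz (J)
  imm@[25:0]=0xc ⇒ $12
off 0x48: read 09 40 00 00 as big → 0x09400000
  op=0x09400000>>26=0x2 ⇒ pop (R)
  rd@[25:22]=0x5 ⇒ di

bz $12; pop di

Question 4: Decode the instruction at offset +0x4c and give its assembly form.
off 0x4c: read 0c 00 00 00 as big → 0x0c000000
  opcode bits[31:26]=0x3: noop/N

noop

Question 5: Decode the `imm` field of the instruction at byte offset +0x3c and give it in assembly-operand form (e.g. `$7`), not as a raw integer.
off 0x3c: read d9 f8 86 06 as big → 0xd9f88606
  opcode bits[31:26]=0x36: ldi/RI
  rd@[25:22]=0x7 ⇒ sp
  imm@[21:0]=0x388606 ⇒ $3704326

$3704326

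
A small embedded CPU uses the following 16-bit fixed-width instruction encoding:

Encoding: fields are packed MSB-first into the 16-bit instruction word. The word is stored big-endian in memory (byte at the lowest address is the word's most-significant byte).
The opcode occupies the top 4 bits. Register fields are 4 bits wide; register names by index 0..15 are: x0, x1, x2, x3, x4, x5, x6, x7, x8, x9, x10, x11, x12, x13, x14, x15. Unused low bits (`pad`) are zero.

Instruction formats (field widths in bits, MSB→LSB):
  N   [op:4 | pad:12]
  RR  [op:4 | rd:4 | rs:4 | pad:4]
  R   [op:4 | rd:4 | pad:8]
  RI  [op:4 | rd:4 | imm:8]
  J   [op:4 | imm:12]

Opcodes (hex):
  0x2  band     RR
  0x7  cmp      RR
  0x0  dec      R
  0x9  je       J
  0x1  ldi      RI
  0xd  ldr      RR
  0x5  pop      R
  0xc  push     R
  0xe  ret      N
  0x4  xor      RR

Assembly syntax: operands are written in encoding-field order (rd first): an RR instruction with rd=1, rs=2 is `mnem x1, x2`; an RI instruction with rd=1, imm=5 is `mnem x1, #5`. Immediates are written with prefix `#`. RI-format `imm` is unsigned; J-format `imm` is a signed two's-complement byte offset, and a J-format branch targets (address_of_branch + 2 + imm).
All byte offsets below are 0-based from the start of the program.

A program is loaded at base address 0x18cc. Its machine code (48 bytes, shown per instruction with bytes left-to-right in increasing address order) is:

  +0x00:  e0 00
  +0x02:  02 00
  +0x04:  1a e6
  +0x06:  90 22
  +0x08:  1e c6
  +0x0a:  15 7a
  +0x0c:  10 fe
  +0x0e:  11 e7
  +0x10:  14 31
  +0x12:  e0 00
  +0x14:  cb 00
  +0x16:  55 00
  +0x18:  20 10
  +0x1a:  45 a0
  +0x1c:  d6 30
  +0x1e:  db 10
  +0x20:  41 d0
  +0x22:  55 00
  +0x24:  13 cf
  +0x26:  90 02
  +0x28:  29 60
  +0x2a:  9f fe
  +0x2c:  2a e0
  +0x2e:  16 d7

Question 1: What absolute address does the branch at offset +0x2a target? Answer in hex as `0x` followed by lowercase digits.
+0x2a: 9f fe ⇒ word 0x9ffe (big)
  op=0x9ffe>>12=0x9 ⇒ je (J)
  imm: (w>>0)&0xfff=0xffe (s12→-2) → #-2
  target = base 0x18cc + off 0x2a + 2 + imm -2 = 0x18f6

0x18f6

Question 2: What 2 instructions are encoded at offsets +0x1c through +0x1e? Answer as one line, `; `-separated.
ldr x6, x3; ldr x11, x1

+0x1c: d6 30 ⇒ word 0xd630 (big)
  top 4b → 0xd → ldr [RR]
  [11:8] rd=6 = x6
  [7:4] rs=3 = x3
+0x1e: db 10 ⇒ word 0xdb10 (big)
  top 4b → 0xd → ldr [RR]
  [11:8] rd=11 = x11
  [7:4] rs=1 = x1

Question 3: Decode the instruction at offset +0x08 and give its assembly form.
ldi x14, #198

[08] 1e c6 → 0x1ec6
  opcode bits[15:12]=0x1: ldi/RI
  rd@[11:8]=0xe ⇒ x14
  imm@[7:0]=0xc6 ⇒ #198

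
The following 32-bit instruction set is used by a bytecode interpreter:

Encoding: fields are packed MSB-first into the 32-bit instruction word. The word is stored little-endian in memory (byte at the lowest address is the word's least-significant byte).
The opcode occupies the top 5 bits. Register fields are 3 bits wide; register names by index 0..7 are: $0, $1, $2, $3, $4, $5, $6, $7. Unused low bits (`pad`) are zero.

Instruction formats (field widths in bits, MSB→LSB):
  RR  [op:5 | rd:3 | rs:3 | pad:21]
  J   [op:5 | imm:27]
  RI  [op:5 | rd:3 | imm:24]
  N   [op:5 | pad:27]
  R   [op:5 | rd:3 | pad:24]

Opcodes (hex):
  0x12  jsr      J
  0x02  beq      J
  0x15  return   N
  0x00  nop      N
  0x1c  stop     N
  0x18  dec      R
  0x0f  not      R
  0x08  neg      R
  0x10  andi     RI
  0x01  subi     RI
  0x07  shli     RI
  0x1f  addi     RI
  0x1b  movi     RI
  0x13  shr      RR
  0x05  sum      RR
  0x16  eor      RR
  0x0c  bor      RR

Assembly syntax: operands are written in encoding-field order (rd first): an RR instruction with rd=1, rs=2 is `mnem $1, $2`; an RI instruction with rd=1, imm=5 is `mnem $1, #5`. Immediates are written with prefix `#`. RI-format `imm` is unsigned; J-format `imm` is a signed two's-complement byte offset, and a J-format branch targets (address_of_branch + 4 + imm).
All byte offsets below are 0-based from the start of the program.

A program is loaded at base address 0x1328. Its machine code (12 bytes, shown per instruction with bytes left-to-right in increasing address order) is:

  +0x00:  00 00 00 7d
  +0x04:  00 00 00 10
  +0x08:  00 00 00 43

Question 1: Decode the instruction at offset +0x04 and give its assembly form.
beq #0

+0x04: 00 00 00 10 ⇒ word 0x10000000 (little)
  opcode bits[31:27]=0x2: beq/J
  imm: (w>>0)&0x7ffffff=0x0 → #0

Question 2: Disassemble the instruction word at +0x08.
[08] 00 00 00 43 → 0x43000000
  top 5b → 0x8 → neg [R]
  rd@[26:24]=0x3 ⇒ $3

neg $3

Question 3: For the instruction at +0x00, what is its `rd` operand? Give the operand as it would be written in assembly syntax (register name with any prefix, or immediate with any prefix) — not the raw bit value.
$5

+0x00: 00 00 00 7d ⇒ word 0x7d000000 (little)
  opcode bits[31:27]=0xf: not/R
  rd: (w>>24)&0x7=0x5 → $5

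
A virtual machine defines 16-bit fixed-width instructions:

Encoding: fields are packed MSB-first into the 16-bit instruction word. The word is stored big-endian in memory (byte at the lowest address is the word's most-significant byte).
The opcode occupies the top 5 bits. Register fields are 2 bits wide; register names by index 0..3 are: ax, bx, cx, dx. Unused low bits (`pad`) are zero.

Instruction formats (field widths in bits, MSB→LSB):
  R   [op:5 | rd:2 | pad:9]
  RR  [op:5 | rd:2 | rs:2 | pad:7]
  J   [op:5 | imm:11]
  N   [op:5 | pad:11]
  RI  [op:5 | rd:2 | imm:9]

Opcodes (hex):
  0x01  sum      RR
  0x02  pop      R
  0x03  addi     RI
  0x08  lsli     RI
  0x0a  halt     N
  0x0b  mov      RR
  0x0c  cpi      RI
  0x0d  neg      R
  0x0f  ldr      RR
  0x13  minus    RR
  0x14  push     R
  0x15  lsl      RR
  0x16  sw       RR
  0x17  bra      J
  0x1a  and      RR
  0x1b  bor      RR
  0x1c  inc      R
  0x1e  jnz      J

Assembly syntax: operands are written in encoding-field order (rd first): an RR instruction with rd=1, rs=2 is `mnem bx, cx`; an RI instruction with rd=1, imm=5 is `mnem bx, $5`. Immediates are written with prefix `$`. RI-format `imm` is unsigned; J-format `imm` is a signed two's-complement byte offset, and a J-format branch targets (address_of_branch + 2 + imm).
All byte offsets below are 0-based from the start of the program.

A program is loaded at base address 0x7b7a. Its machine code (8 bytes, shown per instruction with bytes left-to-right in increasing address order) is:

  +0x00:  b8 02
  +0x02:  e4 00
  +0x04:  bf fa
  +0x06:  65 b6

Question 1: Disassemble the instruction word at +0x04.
@+04  big-endian(bf fa) = 0xbffa
  op=0xbffa>>11=0x17 ⇒ bra (J)
  imm: (w>>0)&0x7ff=0x7fa (s11→-6) → $-6

bra $-6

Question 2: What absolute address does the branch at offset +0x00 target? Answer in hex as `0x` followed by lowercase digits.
0x7b7e

+0x00: b8 02 ⇒ word 0xb802 (big)
  top 5b → 0x17 → bra [J]
  imm: (w>>0)&0x7ff=0x2 → $2
  target = base 0x7b7a + off 0x00 + 2 + imm 2 = 0x7b7e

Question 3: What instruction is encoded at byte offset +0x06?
[06] 65 b6 → 0x65b6
  op=0x65b6>>11=0xc ⇒ cpi (RI)
  [10:9] rd=2 = cx
  [8:0] imm=438 = $438

cpi cx, $438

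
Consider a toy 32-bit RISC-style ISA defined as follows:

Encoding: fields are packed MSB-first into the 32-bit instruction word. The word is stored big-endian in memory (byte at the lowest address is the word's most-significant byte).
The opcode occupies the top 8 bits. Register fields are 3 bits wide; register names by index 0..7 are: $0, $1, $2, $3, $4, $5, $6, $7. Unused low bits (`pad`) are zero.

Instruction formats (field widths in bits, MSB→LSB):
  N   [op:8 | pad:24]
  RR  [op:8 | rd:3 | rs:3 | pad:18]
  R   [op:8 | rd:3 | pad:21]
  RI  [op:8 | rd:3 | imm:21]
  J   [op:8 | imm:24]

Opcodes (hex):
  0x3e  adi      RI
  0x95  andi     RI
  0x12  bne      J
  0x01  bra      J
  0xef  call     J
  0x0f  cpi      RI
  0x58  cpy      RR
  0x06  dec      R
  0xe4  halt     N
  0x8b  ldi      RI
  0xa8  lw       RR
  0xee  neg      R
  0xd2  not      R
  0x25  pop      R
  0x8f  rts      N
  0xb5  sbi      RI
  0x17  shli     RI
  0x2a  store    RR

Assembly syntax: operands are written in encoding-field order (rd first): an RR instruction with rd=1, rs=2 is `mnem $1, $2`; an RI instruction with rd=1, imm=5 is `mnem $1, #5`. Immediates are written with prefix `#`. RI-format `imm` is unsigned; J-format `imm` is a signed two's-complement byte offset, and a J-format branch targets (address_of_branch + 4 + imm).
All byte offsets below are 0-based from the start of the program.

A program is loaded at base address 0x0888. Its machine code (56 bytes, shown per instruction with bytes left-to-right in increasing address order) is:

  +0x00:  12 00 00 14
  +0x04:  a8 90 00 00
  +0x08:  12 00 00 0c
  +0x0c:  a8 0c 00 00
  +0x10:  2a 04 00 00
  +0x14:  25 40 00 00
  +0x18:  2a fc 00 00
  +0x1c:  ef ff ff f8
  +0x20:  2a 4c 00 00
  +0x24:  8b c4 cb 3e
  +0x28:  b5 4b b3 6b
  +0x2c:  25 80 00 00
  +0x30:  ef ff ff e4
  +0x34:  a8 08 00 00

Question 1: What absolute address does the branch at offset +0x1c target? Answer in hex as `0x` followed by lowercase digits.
+0x1c: ef ff ff f8 ⇒ word 0xeffffff8 (big)
  opcode bits[31:24]=0xef: call/J
  imm@[23:0]=0xfffff8 (s24→-8) ⇒ #-8
  target = base 0x0888 + off 0x1c + 4 + imm -8 = 0x08a0

0x08a0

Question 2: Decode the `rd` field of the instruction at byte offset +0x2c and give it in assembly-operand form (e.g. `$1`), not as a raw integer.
$4

off 0x2c: read 25 80 00 00 as big → 0x25800000
  opcode bits[31:24]=0x25: pop/R
  rd: (w>>21)&0x7=0x4 → $4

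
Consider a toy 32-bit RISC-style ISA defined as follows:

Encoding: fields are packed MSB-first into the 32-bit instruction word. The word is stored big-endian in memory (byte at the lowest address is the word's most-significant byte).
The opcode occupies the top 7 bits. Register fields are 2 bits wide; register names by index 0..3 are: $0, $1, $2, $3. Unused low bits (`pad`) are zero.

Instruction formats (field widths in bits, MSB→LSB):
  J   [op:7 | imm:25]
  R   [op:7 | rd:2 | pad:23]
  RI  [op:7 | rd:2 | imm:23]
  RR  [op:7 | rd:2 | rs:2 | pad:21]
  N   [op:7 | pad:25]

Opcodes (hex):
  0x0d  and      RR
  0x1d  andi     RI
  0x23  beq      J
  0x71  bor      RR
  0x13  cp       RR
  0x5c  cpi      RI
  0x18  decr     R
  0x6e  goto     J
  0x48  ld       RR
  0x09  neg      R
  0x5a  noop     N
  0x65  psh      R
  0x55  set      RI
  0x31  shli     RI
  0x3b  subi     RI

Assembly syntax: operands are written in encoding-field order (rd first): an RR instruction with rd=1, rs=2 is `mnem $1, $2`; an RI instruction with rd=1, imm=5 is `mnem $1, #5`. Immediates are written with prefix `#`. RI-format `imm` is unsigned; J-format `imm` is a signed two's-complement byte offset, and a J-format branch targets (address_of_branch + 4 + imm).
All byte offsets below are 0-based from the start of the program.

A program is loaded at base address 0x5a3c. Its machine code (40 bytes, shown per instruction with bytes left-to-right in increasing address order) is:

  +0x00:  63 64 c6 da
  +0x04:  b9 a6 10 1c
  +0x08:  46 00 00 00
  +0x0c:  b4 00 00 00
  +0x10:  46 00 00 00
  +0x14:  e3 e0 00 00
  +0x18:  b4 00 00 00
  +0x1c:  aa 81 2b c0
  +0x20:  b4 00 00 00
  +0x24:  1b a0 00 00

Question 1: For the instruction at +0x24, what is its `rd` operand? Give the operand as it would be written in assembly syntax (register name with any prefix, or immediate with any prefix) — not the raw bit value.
$3

[24] 1b a0 00 00 → 0x1ba00000
  op=0x1ba00000>>25=0xd ⇒ and (RR)
  rd: (w>>23)&0x3=0x3 → $3
  rs: (w>>21)&0x3=0x1 → $1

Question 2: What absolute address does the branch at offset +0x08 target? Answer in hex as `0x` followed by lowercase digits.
[08] 46 00 00 00 → 0x46000000
  op=0x46000000>>25=0x23 ⇒ beq (J)
  [24:0] imm=0 = #0
  target = base 0x5a3c + off 0x08 + 4 + imm 0 = 0x5a48

0x5a48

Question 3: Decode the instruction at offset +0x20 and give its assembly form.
noop

+0x20: b4 00 00 00 ⇒ word 0xb4000000 (big)
  opcode bits[31:25]=0x5a: noop/N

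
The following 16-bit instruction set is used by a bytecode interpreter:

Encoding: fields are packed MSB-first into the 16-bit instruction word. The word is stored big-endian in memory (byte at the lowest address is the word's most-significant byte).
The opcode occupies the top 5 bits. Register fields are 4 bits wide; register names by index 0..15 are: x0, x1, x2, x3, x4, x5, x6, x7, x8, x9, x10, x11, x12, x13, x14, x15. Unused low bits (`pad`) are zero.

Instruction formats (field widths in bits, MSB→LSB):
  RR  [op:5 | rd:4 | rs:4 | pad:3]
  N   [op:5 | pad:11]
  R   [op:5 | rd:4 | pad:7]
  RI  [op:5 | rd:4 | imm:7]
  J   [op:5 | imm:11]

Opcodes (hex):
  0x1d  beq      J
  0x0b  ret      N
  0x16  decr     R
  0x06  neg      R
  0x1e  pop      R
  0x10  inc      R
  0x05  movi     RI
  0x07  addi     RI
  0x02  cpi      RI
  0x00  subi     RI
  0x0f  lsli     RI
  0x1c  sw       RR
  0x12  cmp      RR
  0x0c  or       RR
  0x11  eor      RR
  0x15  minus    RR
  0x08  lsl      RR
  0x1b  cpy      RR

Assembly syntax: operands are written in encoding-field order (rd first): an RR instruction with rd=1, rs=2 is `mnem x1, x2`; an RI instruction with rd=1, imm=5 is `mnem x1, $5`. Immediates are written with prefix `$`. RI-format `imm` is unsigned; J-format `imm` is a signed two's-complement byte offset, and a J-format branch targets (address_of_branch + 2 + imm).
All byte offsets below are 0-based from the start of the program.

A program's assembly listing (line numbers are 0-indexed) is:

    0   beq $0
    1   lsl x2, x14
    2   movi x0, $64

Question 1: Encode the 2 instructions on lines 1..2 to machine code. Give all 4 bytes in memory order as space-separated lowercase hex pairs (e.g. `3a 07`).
line 1 (lsl): pack op=0x8:5|rd=2:4|rs=14:4|pad=0:3 = 0x4170; big→ 41 70
line 2 (movi): pack op=0x5:5|rd=0:4|imm=64:7 = 0x2840; big→ 28 40

41 70 28 40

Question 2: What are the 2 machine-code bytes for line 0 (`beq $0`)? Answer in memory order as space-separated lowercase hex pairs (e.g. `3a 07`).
e8 00

line 0 (beq): pack op=0x1d:5|imm=0:11 = 0xe800; big→ e8 00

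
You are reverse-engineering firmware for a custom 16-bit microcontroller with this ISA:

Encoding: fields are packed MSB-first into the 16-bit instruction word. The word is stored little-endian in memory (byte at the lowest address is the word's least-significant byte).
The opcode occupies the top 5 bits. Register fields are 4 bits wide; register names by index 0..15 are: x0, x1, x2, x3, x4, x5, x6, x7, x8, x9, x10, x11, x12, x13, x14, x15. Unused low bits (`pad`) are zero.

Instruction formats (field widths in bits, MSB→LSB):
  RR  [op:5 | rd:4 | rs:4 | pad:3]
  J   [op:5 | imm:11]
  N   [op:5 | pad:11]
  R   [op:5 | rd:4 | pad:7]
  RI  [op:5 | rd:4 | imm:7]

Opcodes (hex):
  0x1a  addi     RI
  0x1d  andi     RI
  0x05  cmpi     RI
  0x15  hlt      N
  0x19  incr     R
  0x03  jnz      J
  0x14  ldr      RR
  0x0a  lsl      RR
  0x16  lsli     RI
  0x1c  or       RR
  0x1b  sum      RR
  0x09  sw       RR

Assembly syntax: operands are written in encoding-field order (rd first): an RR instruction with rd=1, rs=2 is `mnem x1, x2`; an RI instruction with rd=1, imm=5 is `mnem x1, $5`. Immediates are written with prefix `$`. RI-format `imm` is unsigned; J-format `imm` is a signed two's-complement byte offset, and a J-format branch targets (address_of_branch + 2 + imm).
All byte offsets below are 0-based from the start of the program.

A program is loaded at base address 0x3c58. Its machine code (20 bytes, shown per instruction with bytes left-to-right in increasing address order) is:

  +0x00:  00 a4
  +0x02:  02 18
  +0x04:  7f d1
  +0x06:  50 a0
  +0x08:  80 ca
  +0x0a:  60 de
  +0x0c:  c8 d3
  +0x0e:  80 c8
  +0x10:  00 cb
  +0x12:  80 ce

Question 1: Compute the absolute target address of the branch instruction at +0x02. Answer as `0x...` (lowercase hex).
0x3c5e

@+02  little-endian(02 18) = 0x1802
  op=0x1802>>11=0x3 ⇒ jnz (J)
  [10:0] imm=2 = $2
  target = base 0x3c58 + off 0x02 + 2 + imm 2 = 0x3c5e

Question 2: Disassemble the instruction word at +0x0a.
@+0a  little-endian(60 de) = 0xde60
  top 5b → 0x1b → sum [RR]
  rd@[10:7]=0xc ⇒ x12
  rs@[6:3]=0xc ⇒ x12

sum x12, x12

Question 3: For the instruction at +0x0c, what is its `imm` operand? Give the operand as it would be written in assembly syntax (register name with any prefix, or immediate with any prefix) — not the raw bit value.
$72

off 0x0c: read c8 d3 as little → 0xd3c8
  top 5b → 0x1a → addi [RI]
  rd@[10:7]=0x7 ⇒ x7
  imm@[6:0]=0x48 ⇒ $72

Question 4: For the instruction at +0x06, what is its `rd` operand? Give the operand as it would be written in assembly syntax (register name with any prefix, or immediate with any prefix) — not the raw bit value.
off 0x06: read 50 a0 as little → 0xa050
  opcode bits[15:11]=0x14: ldr/RR
  rd@[10:7]=0x0 ⇒ x0
  rs@[6:3]=0xa ⇒ x10

x0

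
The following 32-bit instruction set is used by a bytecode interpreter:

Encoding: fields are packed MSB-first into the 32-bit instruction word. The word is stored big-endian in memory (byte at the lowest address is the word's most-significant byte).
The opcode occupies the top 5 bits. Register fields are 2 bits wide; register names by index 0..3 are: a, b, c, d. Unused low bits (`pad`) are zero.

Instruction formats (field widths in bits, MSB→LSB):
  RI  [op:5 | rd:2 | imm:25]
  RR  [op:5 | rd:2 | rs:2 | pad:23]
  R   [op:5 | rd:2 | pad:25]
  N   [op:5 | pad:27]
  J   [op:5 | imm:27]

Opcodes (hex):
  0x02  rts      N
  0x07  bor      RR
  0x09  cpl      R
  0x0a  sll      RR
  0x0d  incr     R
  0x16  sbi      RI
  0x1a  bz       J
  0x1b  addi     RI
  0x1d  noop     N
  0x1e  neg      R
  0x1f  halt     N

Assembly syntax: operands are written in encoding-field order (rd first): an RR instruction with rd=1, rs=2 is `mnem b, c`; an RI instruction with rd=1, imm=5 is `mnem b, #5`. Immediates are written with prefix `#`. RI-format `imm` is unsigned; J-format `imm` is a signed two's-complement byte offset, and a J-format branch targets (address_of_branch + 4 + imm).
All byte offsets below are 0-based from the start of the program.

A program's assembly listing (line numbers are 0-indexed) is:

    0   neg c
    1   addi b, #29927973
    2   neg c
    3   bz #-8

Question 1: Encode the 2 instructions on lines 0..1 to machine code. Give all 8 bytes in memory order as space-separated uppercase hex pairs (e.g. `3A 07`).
line 0 (neg): pack op=0x1e:5|rd=2:2|pad=0:25 = 0xf4000000; big→ f4 00 00 00
line 1 (addi): pack op=0x1b:5|rd=1:2|imm=29927973:25 = 0xdbc8aa25; big→ db c8 aa 25

F4 00 00 00 DB C8 AA 25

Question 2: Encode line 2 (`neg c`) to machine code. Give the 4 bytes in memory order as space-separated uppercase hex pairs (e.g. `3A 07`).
F4 00 00 00

2. neg fields op=0x1e:5|rd=2:2|pad=0:25 → word f4000000h → f4 00 00 00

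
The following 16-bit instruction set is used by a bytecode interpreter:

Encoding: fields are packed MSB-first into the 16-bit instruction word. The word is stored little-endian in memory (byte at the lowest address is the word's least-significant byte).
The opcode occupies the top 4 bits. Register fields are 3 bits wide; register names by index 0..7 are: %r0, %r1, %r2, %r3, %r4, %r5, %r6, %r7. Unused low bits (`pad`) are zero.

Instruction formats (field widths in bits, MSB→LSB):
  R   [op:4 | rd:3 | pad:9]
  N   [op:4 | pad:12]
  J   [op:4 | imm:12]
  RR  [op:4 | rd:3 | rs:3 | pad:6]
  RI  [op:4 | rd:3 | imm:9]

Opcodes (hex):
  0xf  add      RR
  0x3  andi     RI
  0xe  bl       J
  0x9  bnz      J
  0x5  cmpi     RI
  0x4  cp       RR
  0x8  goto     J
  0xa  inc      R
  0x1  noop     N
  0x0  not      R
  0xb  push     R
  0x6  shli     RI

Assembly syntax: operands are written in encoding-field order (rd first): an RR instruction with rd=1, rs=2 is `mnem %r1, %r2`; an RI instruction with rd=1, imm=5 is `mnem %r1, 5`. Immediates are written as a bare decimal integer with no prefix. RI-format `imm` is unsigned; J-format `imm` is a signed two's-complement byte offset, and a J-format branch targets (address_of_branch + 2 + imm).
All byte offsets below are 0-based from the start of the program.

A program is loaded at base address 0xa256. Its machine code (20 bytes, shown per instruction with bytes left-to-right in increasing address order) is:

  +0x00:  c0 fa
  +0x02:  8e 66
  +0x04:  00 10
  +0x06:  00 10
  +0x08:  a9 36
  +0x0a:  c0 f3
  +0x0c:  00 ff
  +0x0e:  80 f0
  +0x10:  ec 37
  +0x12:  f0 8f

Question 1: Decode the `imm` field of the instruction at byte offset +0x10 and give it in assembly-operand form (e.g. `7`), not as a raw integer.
off 0x10: read ec 37 as little → 0x37ec
  top 4b → 0x3 → andi [RI]
  [11:9] rd=3 = %r3
  [8:0] imm=492 = 492

492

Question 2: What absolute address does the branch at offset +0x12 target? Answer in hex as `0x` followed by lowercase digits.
+0x12: f0 8f ⇒ word 0x8ff0 (little)
  top 4b → 0x8 → goto [J]
  imm@[11:0]=0xff0 (s12→-16) ⇒ -16
  target = base 0xa256 + off 0x12 + 2 + imm -16 = 0xa25a

0xa25a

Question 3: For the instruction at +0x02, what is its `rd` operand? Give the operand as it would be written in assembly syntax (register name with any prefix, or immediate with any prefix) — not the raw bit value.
%r3

[02] 8e 66 → 0x668e
  op=0x668e>>12=0x6 ⇒ shli (RI)
  rd: (w>>9)&0x7=0x3 → %r3
  imm: (w>>0)&0x1ff=0x8e → 142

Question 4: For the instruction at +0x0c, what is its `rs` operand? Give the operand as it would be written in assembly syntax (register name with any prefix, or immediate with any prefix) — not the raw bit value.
+0x0c: 00 ff ⇒ word 0xff00 (little)
  op=0xff00>>12=0xf ⇒ add (RR)
  [11:9] rd=7 = %r7
  [8:6] rs=4 = %r4

%r4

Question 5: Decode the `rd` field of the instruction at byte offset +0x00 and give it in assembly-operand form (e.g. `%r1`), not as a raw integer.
[00] c0 fa → 0xfac0
  op=0xfac0>>12=0xf ⇒ add (RR)
  rd: (w>>9)&0x7=0x5 → %r5
  rs: (w>>6)&0x7=0x3 → %r3

%r5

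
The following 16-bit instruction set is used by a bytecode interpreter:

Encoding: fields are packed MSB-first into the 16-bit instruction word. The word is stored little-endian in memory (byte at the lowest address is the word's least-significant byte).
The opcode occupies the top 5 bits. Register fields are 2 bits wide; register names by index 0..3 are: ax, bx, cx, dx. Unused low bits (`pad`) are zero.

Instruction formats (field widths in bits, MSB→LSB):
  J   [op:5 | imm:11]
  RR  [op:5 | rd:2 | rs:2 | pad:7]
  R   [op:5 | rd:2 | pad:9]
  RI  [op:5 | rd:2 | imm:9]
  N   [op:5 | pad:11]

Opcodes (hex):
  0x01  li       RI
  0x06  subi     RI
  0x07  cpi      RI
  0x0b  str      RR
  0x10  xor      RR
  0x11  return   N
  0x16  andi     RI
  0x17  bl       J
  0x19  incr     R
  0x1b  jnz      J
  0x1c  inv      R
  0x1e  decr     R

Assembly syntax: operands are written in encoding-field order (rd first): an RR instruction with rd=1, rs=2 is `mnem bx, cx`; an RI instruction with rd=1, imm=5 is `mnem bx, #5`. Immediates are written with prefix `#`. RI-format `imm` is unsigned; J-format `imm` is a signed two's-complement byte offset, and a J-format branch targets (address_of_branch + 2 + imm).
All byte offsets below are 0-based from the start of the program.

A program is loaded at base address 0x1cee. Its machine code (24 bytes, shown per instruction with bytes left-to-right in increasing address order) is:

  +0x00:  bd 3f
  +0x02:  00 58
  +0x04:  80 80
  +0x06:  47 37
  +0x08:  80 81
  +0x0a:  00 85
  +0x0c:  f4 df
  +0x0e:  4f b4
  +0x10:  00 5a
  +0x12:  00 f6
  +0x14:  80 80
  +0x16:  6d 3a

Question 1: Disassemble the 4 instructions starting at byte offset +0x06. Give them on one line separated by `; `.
subi dx, #327; xor ax, dx; xor cx, cx; jnz #-12

[06] 47 37 → 0x3747
  op=0x3747>>11=0x6 ⇒ subi (RI)
  [10:9] rd=3 = dx
  [8:0] imm=327 = #327
[08] 80 81 → 0x8180
  op=0x8180>>11=0x10 ⇒ xor (RR)
  [10:9] rd=0 = ax
  [8:7] rs=3 = dx
[0a] 00 85 → 0x8500
  op=0x8500>>11=0x10 ⇒ xor (RR)
  [10:9] rd=2 = cx
  [8:7] rs=2 = cx
[0c] f4 df → 0xdff4
  op=0xdff4>>11=0x1b ⇒ jnz (J)
  [10:0] imm=2036 (s11→-12) = #-12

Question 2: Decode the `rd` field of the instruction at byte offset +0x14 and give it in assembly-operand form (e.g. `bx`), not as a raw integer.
ax

+0x14: 80 80 ⇒ word 0x8080 (little)
  opcode bits[15:11]=0x10: xor/RR
  rd@[10:9]=0x0 ⇒ ax
  rs@[8:7]=0x1 ⇒ bx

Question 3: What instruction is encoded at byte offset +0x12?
decr dx

off 0x12: read 00 f6 as little → 0xf600
  opcode bits[15:11]=0x1e: decr/R
  rd: (w>>9)&0x3=0x3 → dx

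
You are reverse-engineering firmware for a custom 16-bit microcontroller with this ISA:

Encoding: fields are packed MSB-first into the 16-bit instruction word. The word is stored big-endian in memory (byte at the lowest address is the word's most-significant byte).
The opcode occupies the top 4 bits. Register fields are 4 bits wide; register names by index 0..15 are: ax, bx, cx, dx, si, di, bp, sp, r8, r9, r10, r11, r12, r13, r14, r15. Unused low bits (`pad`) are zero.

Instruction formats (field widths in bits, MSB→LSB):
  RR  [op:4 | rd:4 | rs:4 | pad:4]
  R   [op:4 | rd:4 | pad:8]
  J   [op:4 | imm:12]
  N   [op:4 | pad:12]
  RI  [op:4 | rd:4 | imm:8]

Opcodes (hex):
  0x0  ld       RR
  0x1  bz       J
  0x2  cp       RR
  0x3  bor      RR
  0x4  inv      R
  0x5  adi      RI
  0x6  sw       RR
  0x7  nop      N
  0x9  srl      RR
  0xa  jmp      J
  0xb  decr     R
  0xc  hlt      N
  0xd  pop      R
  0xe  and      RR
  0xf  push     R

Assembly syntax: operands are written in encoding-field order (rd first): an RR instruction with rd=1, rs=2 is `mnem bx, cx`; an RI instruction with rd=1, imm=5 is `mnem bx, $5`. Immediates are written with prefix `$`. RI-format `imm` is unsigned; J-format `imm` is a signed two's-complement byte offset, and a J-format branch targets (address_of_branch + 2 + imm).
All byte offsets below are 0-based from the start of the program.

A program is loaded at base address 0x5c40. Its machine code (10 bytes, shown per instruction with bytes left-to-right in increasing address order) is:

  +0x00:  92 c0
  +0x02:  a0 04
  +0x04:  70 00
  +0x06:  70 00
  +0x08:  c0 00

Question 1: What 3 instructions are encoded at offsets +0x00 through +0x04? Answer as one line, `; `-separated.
@+00  big-endian(92 c0) = 0x92c0
  op=0x92c0>>12=0x9 ⇒ srl (RR)
  [11:8] rd=2 = cx
  [7:4] rs=12 = r12
@+02  big-endian(a0 04) = 0xa004
  op=0xa004>>12=0xa ⇒ jmp (J)
  [11:0] imm=4 = $4
@+04  big-endian(70 00) = 0x7000
  op=0x7000>>12=0x7 ⇒ nop (N)

srl cx, r12; jmp $4; nop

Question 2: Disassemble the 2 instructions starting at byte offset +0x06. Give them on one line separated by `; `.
off 0x06: read 70 00 as big → 0x7000
  op=0x7000>>12=0x7 ⇒ nop (N)
off 0x08: read c0 00 as big → 0xc000
  op=0xc000>>12=0xc ⇒ hlt (N)

nop; hlt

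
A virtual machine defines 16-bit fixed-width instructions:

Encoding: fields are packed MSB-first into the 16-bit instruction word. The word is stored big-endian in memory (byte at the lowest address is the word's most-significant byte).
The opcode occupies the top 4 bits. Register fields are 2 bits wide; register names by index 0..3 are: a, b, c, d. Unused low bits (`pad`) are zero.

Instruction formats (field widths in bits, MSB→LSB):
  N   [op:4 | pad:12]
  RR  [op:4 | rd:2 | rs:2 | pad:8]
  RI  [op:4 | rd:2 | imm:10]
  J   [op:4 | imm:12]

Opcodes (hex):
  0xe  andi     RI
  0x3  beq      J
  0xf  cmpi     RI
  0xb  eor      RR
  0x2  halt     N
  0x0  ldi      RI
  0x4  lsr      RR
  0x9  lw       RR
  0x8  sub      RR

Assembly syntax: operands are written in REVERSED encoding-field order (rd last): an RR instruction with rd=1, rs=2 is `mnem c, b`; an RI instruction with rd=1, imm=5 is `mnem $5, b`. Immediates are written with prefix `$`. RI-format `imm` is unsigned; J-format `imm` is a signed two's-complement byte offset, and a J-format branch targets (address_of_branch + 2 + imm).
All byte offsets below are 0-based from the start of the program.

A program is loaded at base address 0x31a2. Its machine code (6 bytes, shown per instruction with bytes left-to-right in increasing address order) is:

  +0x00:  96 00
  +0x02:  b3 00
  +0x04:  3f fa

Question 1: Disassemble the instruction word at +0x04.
off 0x04: read 3f fa as big → 0x3ffa
  op=0x3ffa>>12=0x3 ⇒ beq (J)
  imm@[11:0]=0xffa (s12→-6) ⇒ $-6

beq $-6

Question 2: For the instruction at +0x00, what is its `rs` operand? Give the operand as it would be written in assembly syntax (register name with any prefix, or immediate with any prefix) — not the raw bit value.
off 0x00: read 96 00 as big → 0x9600
  op=0x9600>>12=0x9 ⇒ lw (RR)
  rd: (w>>10)&0x3=0x1 → b
  rs: (w>>8)&0x3=0x2 → c

c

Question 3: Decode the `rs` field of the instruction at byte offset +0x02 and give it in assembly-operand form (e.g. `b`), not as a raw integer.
[02] b3 00 → 0xb300
  top 4b → 0xb → eor [RR]
  rd@[11:10]=0x0 ⇒ a
  rs@[9:8]=0x3 ⇒ d

d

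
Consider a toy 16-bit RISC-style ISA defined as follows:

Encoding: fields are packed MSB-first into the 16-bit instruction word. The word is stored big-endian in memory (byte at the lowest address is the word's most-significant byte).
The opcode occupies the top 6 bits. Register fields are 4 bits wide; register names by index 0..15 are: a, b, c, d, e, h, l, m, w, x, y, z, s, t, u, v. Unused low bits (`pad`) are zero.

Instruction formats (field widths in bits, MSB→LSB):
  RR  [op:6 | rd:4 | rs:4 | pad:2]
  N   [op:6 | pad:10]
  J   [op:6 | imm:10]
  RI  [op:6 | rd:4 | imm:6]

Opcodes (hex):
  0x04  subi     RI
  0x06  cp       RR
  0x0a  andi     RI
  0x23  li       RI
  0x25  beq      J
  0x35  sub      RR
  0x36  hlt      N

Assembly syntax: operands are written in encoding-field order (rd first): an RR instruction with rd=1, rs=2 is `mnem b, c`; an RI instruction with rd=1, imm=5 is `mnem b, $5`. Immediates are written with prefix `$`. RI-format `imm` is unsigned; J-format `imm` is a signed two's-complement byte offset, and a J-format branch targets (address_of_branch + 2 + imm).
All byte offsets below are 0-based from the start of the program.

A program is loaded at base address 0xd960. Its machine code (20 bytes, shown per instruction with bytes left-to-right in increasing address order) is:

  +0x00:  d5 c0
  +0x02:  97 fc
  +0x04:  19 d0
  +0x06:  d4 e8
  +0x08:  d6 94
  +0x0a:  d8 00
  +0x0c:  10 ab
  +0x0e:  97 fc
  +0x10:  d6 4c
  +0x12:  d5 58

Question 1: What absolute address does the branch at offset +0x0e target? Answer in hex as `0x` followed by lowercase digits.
+0x0e: 97 fc ⇒ word 0x97fc (big)
  op=0x97fc>>10=0x25 ⇒ beq (J)
  [9:0] imm=1020 (s10→-4) = $-4
  target = base 0xd960 + off 0x0e + 2 + imm -4 = 0xd96c

0xd96c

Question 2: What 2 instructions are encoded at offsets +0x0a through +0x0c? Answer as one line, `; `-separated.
hlt; subi c, $43

+0x0a: d8 00 ⇒ word 0xd800 (big)
  op=0xd800>>10=0x36 ⇒ hlt (N)
+0x0c: 10 ab ⇒ word 0x10ab (big)
  op=0x10ab>>10=0x4 ⇒ subi (RI)
  [9:6] rd=2 = c
  [5:0] imm=43 = $43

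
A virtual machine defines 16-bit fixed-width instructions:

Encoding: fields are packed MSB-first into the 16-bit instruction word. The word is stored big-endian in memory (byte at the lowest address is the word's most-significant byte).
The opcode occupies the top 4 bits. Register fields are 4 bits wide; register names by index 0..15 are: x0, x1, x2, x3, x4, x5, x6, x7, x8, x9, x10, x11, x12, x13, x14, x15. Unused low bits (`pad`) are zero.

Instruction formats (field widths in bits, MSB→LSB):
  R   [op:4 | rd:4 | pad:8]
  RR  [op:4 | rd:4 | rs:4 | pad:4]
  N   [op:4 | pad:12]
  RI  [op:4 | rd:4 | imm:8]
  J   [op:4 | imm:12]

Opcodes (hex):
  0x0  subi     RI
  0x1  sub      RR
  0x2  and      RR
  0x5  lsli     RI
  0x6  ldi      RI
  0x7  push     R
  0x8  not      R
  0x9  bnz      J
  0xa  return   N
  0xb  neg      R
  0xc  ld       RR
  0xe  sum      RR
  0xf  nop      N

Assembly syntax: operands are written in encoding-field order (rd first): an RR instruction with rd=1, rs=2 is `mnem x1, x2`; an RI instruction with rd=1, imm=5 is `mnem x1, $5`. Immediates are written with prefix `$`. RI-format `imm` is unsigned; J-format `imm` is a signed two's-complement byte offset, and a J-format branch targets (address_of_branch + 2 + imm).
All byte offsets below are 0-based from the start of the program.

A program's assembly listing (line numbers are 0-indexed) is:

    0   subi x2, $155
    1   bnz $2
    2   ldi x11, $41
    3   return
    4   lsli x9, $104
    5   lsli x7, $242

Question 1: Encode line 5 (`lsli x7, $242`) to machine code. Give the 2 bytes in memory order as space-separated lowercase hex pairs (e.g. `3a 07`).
line 5 (lsli): pack op=0x5:4|rd=7:4|imm=242:8 = 0x57f2; big→ 57 f2

57 f2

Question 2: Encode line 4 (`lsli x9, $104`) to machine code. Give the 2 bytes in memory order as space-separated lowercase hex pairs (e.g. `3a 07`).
59 68

4. lsli fields op=0x5:4|rd=9:4|imm=104:8 → word 5968h → 59 68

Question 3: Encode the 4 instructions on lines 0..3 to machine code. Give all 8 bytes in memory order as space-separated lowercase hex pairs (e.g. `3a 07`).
02 9b 90 02 6b 29 a0 00

L0: subi op=0x0:4|rd=2:4|imm=155:8 ⇒ 0x029b ⇒ big 02 9b
L1: bnz op=0x9:4|imm=2:12 ⇒ 0x9002 ⇒ big 90 02
L2: ldi op=0x6:4|rd=11:4|imm=41:8 ⇒ 0x6b29 ⇒ big 6b 29
L3: return op=0xa:4|pad=0:12 ⇒ 0xa000 ⇒ big a0 00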